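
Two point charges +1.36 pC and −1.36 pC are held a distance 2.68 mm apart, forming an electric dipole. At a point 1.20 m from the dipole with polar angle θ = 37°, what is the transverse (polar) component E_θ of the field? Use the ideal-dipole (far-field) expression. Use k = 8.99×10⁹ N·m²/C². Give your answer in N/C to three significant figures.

Dipole moment p = qd = (1.36×10⁻¹² C)(0.00268 m) = 3.645×10⁻¹⁵ C·m.
For a dipole, E_θ = (kp sinθ)/r³.
kp/r³ = (8.99×10⁹)(3.645×10⁻¹⁵)/(1.20)³ = 1.896×10⁻⁵ N/C.
E_θ = 1.896×10⁻⁵·sin37° = 1.141×10⁻⁵ N/C.

E_θ ≈ 1.14×10⁻⁵ N/C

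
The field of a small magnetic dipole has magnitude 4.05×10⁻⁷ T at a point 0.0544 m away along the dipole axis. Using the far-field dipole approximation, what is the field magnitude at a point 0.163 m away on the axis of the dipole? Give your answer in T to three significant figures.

Dipole fields scale as 1/r³ in the far field; the geometry is the same at both points.
B₂ = B₁ · (r₁/r₂)³ = 4.05×10⁻⁷ · (0.0544/0.163)³.
(r₁/r₂)³ = (0.3337)³ = 0.03717.
B₂ ≈ 1.506×10⁻⁸ T.

B ≈ 1.51×10⁻⁸ T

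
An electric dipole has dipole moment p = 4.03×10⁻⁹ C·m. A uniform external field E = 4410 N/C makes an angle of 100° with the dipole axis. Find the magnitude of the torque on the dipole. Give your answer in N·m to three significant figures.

Torque on an electric dipole: τ = pE sinθ.
τ = (4.03×10⁻⁹)(4410)·sin100° = 1.750×10⁻⁵ N·m.

τ ≈ 1.75×10⁻⁵ N·m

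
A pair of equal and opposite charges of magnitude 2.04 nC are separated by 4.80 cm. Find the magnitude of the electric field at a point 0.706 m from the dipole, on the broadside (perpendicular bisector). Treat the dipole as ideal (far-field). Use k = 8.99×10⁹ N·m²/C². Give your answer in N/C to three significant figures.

Dipole moment p = qd = (2.04×10⁻⁹ C)(0.0480 m) = 9.792×10⁻¹¹ C·m.
In the equatorial plane E = kp/r³.
E = (8.99×10⁹)(9.792×10⁻¹¹) / (0.706)³ = 2.502 N/C.

E ≈ 2.50 N/C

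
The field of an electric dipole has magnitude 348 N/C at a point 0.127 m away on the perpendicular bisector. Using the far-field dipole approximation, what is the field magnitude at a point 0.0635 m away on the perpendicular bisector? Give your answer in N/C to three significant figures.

Dipole fields scale as 1/r³ in the far field; the geometry is the same at both points.
E₂ = E₁ · (r₁/r₂)³ = 348 · (0.127/0.0635)³.
(r₁/r₂)³ = (2)³ = 8.
E₂ ≈ 2784 N/C.

E ≈ 2780 N/C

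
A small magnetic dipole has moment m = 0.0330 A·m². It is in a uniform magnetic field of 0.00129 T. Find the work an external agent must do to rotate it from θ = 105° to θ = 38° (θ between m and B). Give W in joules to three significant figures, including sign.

W ≈ -4.46×10⁻⁵ J

W_ext = ΔU = −mB cosθ₂ + mB cosθ₁ = mB(cosθ₁ − cosθ₂).
W = (0.0330)(0.00129)·(cos105° − cos38°) = (4.257×10⁻⁵)·(-1.0468) = -4.456×10⁻⁵ J.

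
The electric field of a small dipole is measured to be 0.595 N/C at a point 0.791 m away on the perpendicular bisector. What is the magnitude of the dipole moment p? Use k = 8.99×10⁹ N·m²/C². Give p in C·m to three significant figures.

p ≈ 3.28×10⁻¹¹ C·m

In the equatorial plane E = kp/r³, so p = Er³/(k).
p = (0.595)·(0.791)³ / (8.99×10⁹) = 3.276×10⁻¹¹ C·m.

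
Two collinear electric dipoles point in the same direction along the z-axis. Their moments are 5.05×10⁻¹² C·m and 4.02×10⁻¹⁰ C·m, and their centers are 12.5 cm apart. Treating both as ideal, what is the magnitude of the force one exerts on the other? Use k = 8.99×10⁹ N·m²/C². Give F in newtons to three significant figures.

On-axis field of dipole 1 at distance r: E = 2kp₁/r³. Force on dipole 2 is F = p₂·dE/dr (gradient along axis).
dE/dr = −6kp₁/r⁴, so |F| = 6kp₁p₂/r⁴ (attractive for aligned moments).
F = 6(8.99×10⁹)(5.05×10⁻¹²)(4.02×10⁻¹⁰)/(0.125)⁴ = 4.485×10⁻⁷ N.

F ≈ 4.49×10⁻⁷ N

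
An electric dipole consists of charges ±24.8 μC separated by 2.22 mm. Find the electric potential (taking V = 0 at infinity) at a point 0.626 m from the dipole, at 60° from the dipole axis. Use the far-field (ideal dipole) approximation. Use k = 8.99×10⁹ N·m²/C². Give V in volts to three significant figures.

Dipole moment p = qd = (2.48×10⁻⁵ C)(0.00222 m) = 5.506×10⁻⁸ C·m.
The dipole potential is V = kp cosθ / r².
V = (8.99×10⁹)(5.506×10⁻⁸)·cos60° / (0.626)² = 631.6 V.

V ≈ 632 V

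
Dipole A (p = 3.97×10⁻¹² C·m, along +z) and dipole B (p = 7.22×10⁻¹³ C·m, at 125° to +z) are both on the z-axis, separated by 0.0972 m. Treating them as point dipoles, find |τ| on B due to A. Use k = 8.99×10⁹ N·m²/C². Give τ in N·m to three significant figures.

τ ≈ 4.60×10⁻¹¹ N·m

The second dipole sits on the axis of the first, so the field there is axial: E₁ = 2kp₁/r³ along +z.
E₁ = 2(8.99×10⁹)(3.97×10⁻¹²)/(0.0972)³ = 77.73 N/C.
Torque on the second dipole: τ = p₂ E₁ sinθ.
τ = (7.22×10⁻¹³)(77.73)·sin125° = 4.597×10⁻¹¹ N·m.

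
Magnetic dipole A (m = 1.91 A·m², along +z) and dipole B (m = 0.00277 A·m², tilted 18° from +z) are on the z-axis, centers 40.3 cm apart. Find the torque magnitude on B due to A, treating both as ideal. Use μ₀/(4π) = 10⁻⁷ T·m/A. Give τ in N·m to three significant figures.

τ ≈ 5.00×10⁻⁹ N·m

Dipole B is on the axis of dipole A, so B₁ there is axial: B₁ = (μ₀/4π)·2m₁/r³ along +z.
B₁ = 2(10⁻⁷)(1.91)/(0.403)³ = 5.836×10⁻⁶ T.
τ = m₂ B₁ sinθ.
τ = (0.00277)(5.836×10⁻⁶)·sin18° = 4.996×10⁻⁹ N·m.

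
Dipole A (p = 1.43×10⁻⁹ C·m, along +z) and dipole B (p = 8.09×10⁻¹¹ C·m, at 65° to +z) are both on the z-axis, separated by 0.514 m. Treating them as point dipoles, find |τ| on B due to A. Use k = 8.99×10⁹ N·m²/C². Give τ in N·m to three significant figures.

τ ≈ 1.39×10⁻⁸ N·m

The second dipole sits on the axis of the first, so the field there is axial: E₁ = 2kp₁/r³ along +z.
E₁ = 2(8.99×10⁹)(1.43×10⁻⁹)/(0.514)³ = 189.3 N/C.
Torque on the second dipole: τ = p₂ E₁ sinθ.
τ = (8.09×10⁻¹¹)(189.3)·sin65° = 1.388×10⁻⁸ N·m.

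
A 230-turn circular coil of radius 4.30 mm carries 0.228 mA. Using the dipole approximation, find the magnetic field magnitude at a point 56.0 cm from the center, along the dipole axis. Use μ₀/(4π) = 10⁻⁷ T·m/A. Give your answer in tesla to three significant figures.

m = NIA = NIπa² = 230·(2.28×10⁻⁴)·π·(0.00430)² = 3.046×10⁻⁶ A·m².
On axis B = (μ₀/4π)·2m/r³.
B = 2·(10⁻⁷)·(3.046×10⁻⁶) / (0.560)³ = 3.469×10⁻¹² T.

B ≈ 3.47×10⁻¹² T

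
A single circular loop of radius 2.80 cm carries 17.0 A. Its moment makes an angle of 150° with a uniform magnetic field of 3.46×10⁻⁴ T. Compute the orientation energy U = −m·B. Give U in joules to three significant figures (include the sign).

Magnetic moment m = IA = Iπa² = (17.0)·π·(0.0280)² = 0.04187 A·m².
U = −m·B = −mB cosθ.
U = −(0.04187)(3.46×10⁻⁴)·cos150° = 1.255×10⁻⁵ J.

U ≈ 1.25×10⁻⁵ J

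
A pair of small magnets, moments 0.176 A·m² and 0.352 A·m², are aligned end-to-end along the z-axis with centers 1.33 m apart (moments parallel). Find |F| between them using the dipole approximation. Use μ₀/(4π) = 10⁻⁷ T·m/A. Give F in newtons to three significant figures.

On-axis B of dipole 1: B = (μ₀/4π)·2m₁/r³. Force on dipole 2: F = m₂·dB/dr.
dB/dr = −(μ₀/4π)·6m₁/r⁴, so |F| = (μ₀/4π)·6m₁m₂/r⁴.
F = 6(10⁻⁷)(0.176)(0.352)/(1.33)⁴ = 1.188×10⁻⁸ N.

F ≈ 1.19×10⁻⁸ N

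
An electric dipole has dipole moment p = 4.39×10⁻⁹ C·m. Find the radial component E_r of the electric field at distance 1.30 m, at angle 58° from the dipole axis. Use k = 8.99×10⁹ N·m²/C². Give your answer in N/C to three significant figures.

For a dipole, E_r = (2kp cosθ)/r³.
kp/r³ = (8.99×10⁹)(4.39×10⁻⁹)/(1.30)³ = 17.96 N/C.
E_r = 2·17.96·cos58° = 19.04 N/C.

E_r ≈ 19.0 N/C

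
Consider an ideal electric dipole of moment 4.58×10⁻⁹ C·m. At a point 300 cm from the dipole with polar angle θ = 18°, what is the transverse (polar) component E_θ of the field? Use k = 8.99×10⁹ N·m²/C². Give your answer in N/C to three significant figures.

E_θ ≈ 0.471 N/C

For a dipole, E_θ = (kp sinθ)/r³.
kp/r³ = (8.99×10⁹)(4.58×10⁻⁹)/(3.00)³ = 1.525 N/C.
E_θ = 1.525·sin18° = 0.4712 N/C.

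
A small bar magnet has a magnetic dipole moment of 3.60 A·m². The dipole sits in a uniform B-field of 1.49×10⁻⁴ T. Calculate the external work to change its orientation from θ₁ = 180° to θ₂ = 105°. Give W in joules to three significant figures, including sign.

W_ext = ΔU = −mB cosθ₂ + mB cosθ₁ = mB(cosθ₁ − cosθ₂).
W = (3.60)(1.49×10⁻⁴)·(cos180° − cos105°) = (5.364×10⁻⁴)·(-0.7412) = -3.976×10⁻⁴ J.

W ≈ -3.98×10⁻⁴ J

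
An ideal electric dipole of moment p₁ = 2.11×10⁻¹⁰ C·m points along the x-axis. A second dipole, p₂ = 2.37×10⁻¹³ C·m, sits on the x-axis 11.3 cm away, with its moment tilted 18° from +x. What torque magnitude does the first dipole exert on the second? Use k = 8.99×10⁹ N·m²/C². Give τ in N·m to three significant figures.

The second dipole sits on the axis of the first, so the field there is axial: E₁ = 2kp₁/r³ along +x.
E₁ = 2(8.99×10⁹)(2.11×10⁻¹⁰)/(0.113)³ = 2629 N/C.
Torque on the second dipole: τ = p₂ E₁ sinθ.
τ = (2.37×10⁻¹³)(2629)·sin18° = 1.926×10⁻¹⁰ N·m.

τ ≈ 1.93×10⁻¹⁰ N·m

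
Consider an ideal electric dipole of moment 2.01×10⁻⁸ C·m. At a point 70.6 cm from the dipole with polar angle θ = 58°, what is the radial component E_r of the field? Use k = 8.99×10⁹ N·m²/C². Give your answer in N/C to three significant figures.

For a dipole, E_r = (2kp cosθ)/r³.
kp/r³ = (8.99×10⁹)(2.01×10⁻⁸)/(0.706)³ = 513.5 N/C.
E_r = 2·513.5·cos58° = 544.2 N/C.

E_r ≈ 544 N/C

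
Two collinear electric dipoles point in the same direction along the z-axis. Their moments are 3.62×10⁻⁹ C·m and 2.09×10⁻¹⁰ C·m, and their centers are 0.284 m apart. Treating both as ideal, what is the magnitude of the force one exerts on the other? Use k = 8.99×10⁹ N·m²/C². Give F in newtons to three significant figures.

F ≈ 6.27×10⁻⁶ N

On-axis field of dipole 1 at distance r: E = 2kp₁/r³. Force on dipole 2 is F = p₂·dE/dr (gradient along axis).
dE/dr = −6kp₁/r⁴, so |F| = 6kp₁p₂/r⁴ (attractive for aligned moments).
F = 6(8.99×10⁹)(3.62×10⁻⁹)(2.09×10⁻¹⁰)/(0.284)⁴ = 6.273×10⁻⁶ N.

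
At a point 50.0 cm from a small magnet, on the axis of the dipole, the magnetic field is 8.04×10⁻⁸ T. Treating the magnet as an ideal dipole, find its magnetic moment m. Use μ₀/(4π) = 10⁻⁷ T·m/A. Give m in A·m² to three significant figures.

On axis B = (μ₀/4π)·2m/r³, so m = Br³·4π/(μ₀·2).
m = (8.04×10⁻⁸)·(0.500)³ / (2·10⁻⁷) = 0.05025 A·m².

m ≈ 0.0503 A·m²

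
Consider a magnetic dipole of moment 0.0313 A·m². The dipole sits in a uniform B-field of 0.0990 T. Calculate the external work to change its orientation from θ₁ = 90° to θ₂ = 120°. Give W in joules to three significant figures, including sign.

W_ext = ΔU = −mB cosθ₂ + mB cosθ₁ = mB(cosθ₁ − cosθ₂).
W = (0.0313)(0.0990)·(cos90° − cos120°) = (0.003099)·(+0.5000) = 0.001549 J.

W ≈ 0.00155 J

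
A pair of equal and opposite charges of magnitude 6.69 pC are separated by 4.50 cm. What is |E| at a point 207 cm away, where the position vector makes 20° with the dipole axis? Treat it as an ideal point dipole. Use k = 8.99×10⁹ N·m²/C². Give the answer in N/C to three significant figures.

E ≈ 5.83×10⁻⁴ N/C

Dipole moment p = qd = (6.69×10⁻¹² C)(0.0450 m) = 3.011×10⁻¹³ C·m.
At angle θ the dipole field magnitude is E = (kp/r³)·√(1 + 3cos²θ).
kp/r³ = (8.99×10⁹)(3.011×10⁻¹³) / (2.07)³ = 3.052×10⁻⁴ N/C.
√(1 + 3cos²20°) = √(1 + 3·0.8830) = √3.6491 ≈ 1.9103.
E ≈ 3.052×10⁻⁴ × 1.910 = 5.830×10⁻⁴ N/C.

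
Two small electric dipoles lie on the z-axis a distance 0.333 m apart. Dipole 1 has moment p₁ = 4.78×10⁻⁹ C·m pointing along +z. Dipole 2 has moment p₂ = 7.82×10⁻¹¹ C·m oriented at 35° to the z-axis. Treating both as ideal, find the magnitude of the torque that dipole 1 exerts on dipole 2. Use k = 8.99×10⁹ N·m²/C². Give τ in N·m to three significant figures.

The second dipole sits on the axis of the first, so the field there is axial: E₁ = 2kp₁/r³ along +z.
E₁ = 2(8.99×10⁹)(4.78×10⁻⁹)/(0.333)³ = 2327 N/C.
Torque on the second dipole: τ = p₂ E₁ sinθ.
τ = (7.82×10⁻¹¹)(2327)·sin35° = 1.044×10⁻⁷ N·m.

τ ≈ 1.04×10⁻⁷ N·m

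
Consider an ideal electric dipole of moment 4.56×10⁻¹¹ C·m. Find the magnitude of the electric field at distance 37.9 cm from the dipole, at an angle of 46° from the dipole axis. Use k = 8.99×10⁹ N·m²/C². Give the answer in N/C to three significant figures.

At angle θ the dipole field magnitude is E = (kp/r³)·√(1 + 3cos²θ).
kp/r³ = (8.99×10⁹)(4.56×10⁻¹¹) / (0.379)³ = 7.530 N/C.
√(1 + 3cos²46°) = √(1 + 3·0.4826) = √2.4477 ≈ 1.5645.
E ≈ 7.530 × 1.564 = 11.78 N/C.

E ≈ 11.8 N/C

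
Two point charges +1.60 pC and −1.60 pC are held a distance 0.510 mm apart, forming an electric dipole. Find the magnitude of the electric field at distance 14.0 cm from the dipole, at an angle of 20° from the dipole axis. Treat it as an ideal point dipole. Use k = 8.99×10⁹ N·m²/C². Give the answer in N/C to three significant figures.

Dipole moment p = qd = (1.60×10⁻¹² C)(5.10×10⁻⁴ m) = 8.16×10⁻¹⁶ C·m.
At angle θ the dipole field magnitude is E = (kp/r³)·√(1 + 3cos²θ).
kp/r³ = (8.99×10⁹)(8.16×10⁻¹⁶) / (0.140)³ = 0.002673 N/C.
√(1 + 3cos²20°) = √(1 + 3·0.8830) = √3.6491 ≈ 1.9103.
E ≈ 0.002673 × 1.910 = 0.005107 N/C.

E ≈ 0.00511 N/C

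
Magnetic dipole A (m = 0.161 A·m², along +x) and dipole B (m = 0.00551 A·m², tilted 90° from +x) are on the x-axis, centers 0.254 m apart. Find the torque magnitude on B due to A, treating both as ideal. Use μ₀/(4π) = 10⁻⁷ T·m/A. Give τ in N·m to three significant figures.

Dipole B is on the axis of dipole A, so B₁ there is axial: B₁ = (μ₀/4π)·2m₁/r³ along +x.
B₁ = 2(10⁻⁷)(0.161)/(0.254)³ = 1.965×10⁻⁶ T.
τ = m₂ B₁ sinθ.
τ = (0.00551)(1.965×10⁻⁶)·sin90° = 1.083×10⁻⁸ N·m.

τ ≈ 1.08×10⁻⁸ N·m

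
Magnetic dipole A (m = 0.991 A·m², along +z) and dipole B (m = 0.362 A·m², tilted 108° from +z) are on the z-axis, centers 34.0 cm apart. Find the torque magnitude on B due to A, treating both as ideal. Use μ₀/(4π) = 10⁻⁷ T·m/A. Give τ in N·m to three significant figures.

τ ≈ 1.74×10⁻⁶ N·m

Dipole B is on the axis of dipole A, so B₁ there is axial: B₁ = (μ₀/4π)·2m₁/r³ along +z.
B₁ = 2(10⁻⁷)(0.991)/(0.340)³ = 5.043×10⁻⁶ T.
τ = m₂ B₁ sinθ.
τ = (0.362)(5.043×10⁻⁶)·sin108° = 1.736×10⁻⁶ N·m.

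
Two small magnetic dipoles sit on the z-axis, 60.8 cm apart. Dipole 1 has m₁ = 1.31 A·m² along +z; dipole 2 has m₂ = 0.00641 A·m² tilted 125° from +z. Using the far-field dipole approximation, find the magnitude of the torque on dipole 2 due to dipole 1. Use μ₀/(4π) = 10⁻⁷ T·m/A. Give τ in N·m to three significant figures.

Dipole B is on the axis of dipole A, so B₁ there is axial: B₁ = (μ₀/4π)·2m₁/r³ along +z.
B₁ = 2(10⁻⁷)(1.31)/(0.608)³ = 1.166×10⁻⁶ T.
τ = m₂ B₁ sinθ.
τ = (0.00641)(1.166×10⁻⁶)·sin125° = 6.121×10⁻⁹ N·m.

τ ≈ 6.12×10⁻⁹ N·m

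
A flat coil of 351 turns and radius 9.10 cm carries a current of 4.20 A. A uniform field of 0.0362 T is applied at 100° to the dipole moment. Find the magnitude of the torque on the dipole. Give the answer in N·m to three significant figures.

m = NIA = NIπa² = 351·(4.20)·π·(0.0910)² = 38.35 A·m².
Torque on a magnetic dipole: τ = mB sinθ.
τ = (38.35)(0.0362)·sin100° = 1.367 N·m.

τ ≈ 1.37 N·m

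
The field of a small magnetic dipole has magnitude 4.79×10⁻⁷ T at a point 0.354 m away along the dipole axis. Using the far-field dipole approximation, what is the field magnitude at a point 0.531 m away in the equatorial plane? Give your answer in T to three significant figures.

B ≈ 7.10×10⁻⁸ T

Dipole fields scale as 1/r³ in the far field.
The axial field is twice the equatorial field at the same r, so the geometry factor is 1/2.
B₂ = B₁ · (1/2) · (r₁/r₂)³ = 4.79×10⁻⁷ · 0.5 · (0.354/0.531)³.
(r₁/r₂)³ = (0.6667)³ = 0.2963.
B₂ ≈ 7.096×10⁻⁸ T.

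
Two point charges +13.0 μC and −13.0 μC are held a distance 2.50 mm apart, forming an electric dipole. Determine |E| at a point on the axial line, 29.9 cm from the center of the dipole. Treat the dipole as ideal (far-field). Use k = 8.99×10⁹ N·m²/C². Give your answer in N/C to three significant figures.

E ≈ 2.19×10⁴ N/C

Dipole moment p = qd = (1.30×10⁻⁵ C)(0.00250 m) = 3.25×10⁻⁸ C·m.
On the dipole axis E = 2kp/r³.
E = 2·(8.99×10⁹)(3.25×10⁻⁸) / (0.299)³ = 2.186×10⁴ N/C.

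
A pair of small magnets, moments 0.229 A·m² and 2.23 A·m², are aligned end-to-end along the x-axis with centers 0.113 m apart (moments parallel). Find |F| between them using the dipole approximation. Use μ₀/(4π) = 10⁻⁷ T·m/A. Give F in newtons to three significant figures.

F ≈ 0.00188 N

On-axis B of dipole 1: B = (μ₀/4π)·2m₁/r³. Force on dipole 2: F = m₂·dB/dr.
dB/dr = −(μ₀/4π)·6m₁/r⁴, so |F| = (μ₀/4π)·6m₁m₂/r⁴.
F = 6(10⁻⁷)(0.229)(2.23)/(0.113)⁴ = 0.001879 N.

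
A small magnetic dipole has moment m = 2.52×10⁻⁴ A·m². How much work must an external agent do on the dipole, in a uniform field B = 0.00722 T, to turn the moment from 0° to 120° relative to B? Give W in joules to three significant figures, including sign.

W ≈ 2.73×10⁻⁶ J

W_ext = ΔU = −mB cosθ₂ + mB cosθ₁ = mB(cosθ₁ − cosθ₂).
W = (2.52×10⁻⁴)(0.00722)·(cos0° − cos120°) = (1.819×10⁻⁶)·(+1.5000) = 2.729×10⁻⁶ J.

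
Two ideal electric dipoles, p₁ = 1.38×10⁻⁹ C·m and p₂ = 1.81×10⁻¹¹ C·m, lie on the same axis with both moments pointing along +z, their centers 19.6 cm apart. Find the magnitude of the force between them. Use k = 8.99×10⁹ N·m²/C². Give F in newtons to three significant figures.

On-axis field of dipole 1 at distance r: E = 2kp₁/r³. Force on dipole 2 is F = p₂·dE/dr (gradient along axis).
dE/dr = −6kp₁/r⁴, so |F| = 6kp₁p₂/r⁴ (attractive for aligned moments).
F = 6(8.99×10⁹)(1.38×10⁻⁹)(1.81×10⁻¹¹)/(0.196)⁴ = 9.129×10⁻⁷ N.

F ≈ 9.13×10⁻⁷ N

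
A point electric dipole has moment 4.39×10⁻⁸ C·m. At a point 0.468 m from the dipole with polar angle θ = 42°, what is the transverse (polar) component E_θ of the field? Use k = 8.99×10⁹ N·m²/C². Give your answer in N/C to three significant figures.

For a dipole, E_θ = (kp sinθ)/r³.
kp/r³ = (8.99×10⁹)(4.39×10⁻⁸)/(0.468)³ = 3850 N/C.
E_θ = 3850·sin42° = 2576 N/C.

E_θ ≈ 2580 N/C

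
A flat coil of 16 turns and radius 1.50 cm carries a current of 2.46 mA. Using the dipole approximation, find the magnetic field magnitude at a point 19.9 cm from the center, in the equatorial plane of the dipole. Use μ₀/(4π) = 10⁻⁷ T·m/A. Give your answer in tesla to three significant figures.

m = NIA = NIπa² = 16·(0.00246)·π·(0.0150)² = 2.782×10⁻⁵ A·m².
In the equatorial plane B = (μ₀/4π)·m/r³ (half the axial value).
B = (10⁻⁷)·(2.782×10⁻⁵) / (0.199)³ = 3.530×10⁻¹⁰ T.

B ≈ 3.53×10⁻¹⁰ T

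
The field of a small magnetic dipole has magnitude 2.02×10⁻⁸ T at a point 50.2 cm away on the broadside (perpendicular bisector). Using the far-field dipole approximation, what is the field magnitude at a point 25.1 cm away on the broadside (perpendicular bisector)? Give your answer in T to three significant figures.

Dipole fields scale as 1/r³ in the far field; the geometry is the same at both points.
B₂ = B₁ · (r₁/r₂)³ = 2.02×10⁻⁸ · (50.2/25.1)³.
(r₁/r₂)³ = (2)³ = 8.
B₂ ≈ 1.616×10⁻⁷ T.

B ≈ 1.62×10⁻⁷ T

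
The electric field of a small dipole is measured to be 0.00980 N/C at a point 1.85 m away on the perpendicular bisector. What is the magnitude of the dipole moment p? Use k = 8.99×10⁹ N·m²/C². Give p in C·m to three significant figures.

p ≈ 6.90×10⁻¹² C·m

In the equatorial plane E = kp/r³, so p = Er³/(k).
p = (0.00980)·(1.85)³ / (8.99×10⁹) = 6.902×10⁻¹² C·m.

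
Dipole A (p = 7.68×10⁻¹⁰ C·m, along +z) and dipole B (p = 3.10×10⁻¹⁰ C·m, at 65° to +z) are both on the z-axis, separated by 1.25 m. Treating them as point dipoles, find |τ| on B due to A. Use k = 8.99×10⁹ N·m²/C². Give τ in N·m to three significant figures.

τ ≈ 1.99×10⁻⁹ N·m

The second dipole sits on the axis of the first, so the field there is axial: E₁ = 2kp₁/r³ along +z.
E₁ = 2(8.99×10⁹)(7.68×10⁻¹⁰)/(1.25)³ = 7.070 N/C.
Torque on the second dipole: τ = p₂ E₁ sinθ.
τ = (3.10×10⁻¹⁰)(7.070)·sin65° = 1.986×10⁻⁹ N·m.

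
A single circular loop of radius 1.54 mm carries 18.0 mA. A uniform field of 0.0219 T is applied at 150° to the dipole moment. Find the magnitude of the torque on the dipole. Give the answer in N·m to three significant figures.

Magnetic moment m = IA = Iπa² = (0.0180)·π·(0.00154)² = 1.341×10⁻⁷ A·m².
Torque on a magnetic dipole: τ = mB sinθ.
τ = (1.341×10⁻⁷)(0.0219)·sin150° = 1.468×10⁻⁹ N·m.

τ ≈ 1.47×10⁻⁹ N·m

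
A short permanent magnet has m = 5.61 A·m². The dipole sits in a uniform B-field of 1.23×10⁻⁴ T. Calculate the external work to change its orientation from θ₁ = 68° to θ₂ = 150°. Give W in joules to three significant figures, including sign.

W ≈ 8.56×10⁻⁴ J

W_ext = ΔU = −mB cosθ₂ + mB cosθ₁ = mB(cosθ₁ − cosθ₂).
W = (5.61)(1.23×10⁻⁴)·(cos68° − cos150°) = (6.900×10⁻⁴)·(+1.2406) = 8.561×10⁻⁴ J.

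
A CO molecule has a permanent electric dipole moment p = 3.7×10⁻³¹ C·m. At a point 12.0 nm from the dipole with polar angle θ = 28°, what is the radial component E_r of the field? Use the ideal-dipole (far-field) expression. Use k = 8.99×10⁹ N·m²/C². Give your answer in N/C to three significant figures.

For a dipole, E_r = (2kp cosθ)/r³.
kp/r³ = (8.99×10⁹)(3.70×10⁻³¹)/(1.20×10⁻⁸)³ = 1925 N/C.
E_r = 2·1925·cos28° = 3399 N/C.

E_r ≈ 3400 N/C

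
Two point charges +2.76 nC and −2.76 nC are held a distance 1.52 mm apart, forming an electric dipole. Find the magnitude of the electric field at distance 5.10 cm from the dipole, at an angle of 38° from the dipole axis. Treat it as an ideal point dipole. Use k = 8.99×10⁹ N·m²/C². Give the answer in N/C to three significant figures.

E ≈ 481 N/C

Dipole moment p = qd = (2.76×10⁻⁹ C)(0.00152 m) = 4.195×10⁻¹² C·m.
At angle θ the dipole field magnitude is E = (kp/r³)·√(1 + 3cos²θ).
kp/r³ = (8.99×10⁹)(4.195×10⁻¹²) / (0.0510)³ = 284.3 N/C.
√(1 + 3cos²38°) = √(1 + 3·0.6210) = √2.8629 ≈ 1.6920.
E ≈ 284.3 × 1.692 = 481.0 N/C.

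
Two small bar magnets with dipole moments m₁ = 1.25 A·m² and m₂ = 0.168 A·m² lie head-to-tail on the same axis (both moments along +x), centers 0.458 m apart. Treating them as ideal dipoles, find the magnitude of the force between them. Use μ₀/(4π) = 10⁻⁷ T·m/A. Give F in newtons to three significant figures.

On-axis B of dipole 1: B = (μ₀/4π)·2m₁/r³. Force on dipole 2: F = m₂·dB/dr.
dB/dr = −(μ₀/4π)·6m₁/r⁴, so |F| = (μ₀/4π)·6m₁m₂/r⁴.
F = 6(10⁻⁷)(1.25)(0.168)/(0.458)⁴ = 2.864×10⁻⁶ N.

F ≈ 2.86×10⁻⁶ N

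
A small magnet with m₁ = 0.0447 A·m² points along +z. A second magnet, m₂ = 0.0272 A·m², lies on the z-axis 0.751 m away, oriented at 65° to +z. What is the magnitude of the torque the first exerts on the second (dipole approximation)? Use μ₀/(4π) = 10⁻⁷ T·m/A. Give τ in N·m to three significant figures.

Dipole B is on the axis of dipole A, so B₁ there is axial: B₁ = (μ₀/4π)·2m₁/r³ along +z.
B₁ = 2(10⁻⁷)(0.0447)/(0.751)³ = 2.111×10⁻⁸ T.
τ = m₂ B₁ sinθ.
τ = (0.0272)(2.111×10⁻⁸)·sin65° = 5.203×10⁻¹⁰ N·m.

τ ≈ 5.20×10⁻¹⁰ N·m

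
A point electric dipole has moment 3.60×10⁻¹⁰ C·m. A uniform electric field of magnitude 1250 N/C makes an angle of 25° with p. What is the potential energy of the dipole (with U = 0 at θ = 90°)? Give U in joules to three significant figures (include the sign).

U = −p·E = −pE cosθ.
U = −(3.60×10⁻¹⁰)(1250)·cos25° = -4.078×10⁻⁷ J.

U ≈ -4.08×10⁻⁷ J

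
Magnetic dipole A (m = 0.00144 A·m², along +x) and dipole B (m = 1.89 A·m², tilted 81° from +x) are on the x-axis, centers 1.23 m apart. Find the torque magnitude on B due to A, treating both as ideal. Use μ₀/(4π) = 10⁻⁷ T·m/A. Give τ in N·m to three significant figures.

Dipole B is on the axis of dipole A, so B₁ there is axial: B₁ = (μ₀/4π)·2m₁/r³ along +x.
B₁ = 2(10⁻⁷)(0.00144)/(1.23)³ = 1.548×10⁻¹⁰ T.
τ = m₂ B₁ sinθ.
τ = (1.89)(1.548×10⁻¹⁰)·sin81° = 2.889×10⁻¹⁰ N·m.

τ ≈ 2.89×10⁻¹⁰ N·m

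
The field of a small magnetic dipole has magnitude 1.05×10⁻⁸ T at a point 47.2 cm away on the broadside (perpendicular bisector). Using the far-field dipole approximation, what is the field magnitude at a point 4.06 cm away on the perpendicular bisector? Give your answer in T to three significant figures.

Dipole fields scale as 1/r³ in the far field; the geometry is the same at both points.
B₂ = B₁ · (r₁/r₂)³ = 1.05×10⁻⁸ · (47.2/4.06)³.
(r₁/r₂)³ = (11.63)³ = 1571.
B₂ ≈ 1.650×10⁻⁵ T.

B ≈ 1.65×10⁻⁵ T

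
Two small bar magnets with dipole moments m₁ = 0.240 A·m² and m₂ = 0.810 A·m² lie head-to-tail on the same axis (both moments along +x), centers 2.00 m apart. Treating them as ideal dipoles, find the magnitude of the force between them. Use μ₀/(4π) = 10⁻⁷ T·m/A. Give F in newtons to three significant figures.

F ≈ 7.29×10⁻⁹ N

On-axis B of dipole 1: B = (μ₀/4π)·2m₁/r³. Force on dipole 2: F = m₂·dB/dr.
dB/dr = −(μ₀/4π)·6m₁/r⁴, so |F| = (μ₀/4π)·6m₁m₂/r⁴.
F = 6(10⁻⁷)(0.240)(0.810)/(2.00)⁴ = 7.290×10⁻⁹ N.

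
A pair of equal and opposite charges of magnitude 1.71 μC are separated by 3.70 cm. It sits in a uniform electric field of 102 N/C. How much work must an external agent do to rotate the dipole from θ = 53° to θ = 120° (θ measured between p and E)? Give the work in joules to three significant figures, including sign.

Dipole moment p = qd = (1.71×10⁻⁶ C)(0.0370 m) = 6.327×10⁻⁸ C·m.
W_ext = ΔU = U(θ₂) − U(θ₁) = −pE cosθ₂ − (−pE cosθ₁) = pE(cosθ₁ − cosθ₂).
W = (6.327×10⁻⁸)(102)·(cos53° − cos120°) = (6.454×10⁻⁶)·(+1.1018) = 7.111×10⁻⁶ J.

W ≈ 7.11×10⁻⁶ J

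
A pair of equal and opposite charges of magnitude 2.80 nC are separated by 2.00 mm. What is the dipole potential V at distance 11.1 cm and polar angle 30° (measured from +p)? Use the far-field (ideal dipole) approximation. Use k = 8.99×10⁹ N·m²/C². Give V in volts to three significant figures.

Dipole moment p = qd = (2.80×10⁻⁹ C)(0.00200 m) = 5.60×10⁻¹² C·m.
The dipole potential is V = kp cosθ / r².
V = (8.99×10⁹)(5.60×10⁻¹²)·cos30° / (0.111)² = 3.539 V.

V ≈ 3.54 V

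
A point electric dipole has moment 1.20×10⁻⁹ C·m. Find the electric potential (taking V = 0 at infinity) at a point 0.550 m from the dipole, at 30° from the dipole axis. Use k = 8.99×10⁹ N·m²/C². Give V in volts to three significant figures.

V ≈ 30.9 V

The dipole potential is V = kp cosθ / r².
V = (8.99×10⁹)(1.20×10⁻⁹)·cos30° / (0.550)² = 30.88 V.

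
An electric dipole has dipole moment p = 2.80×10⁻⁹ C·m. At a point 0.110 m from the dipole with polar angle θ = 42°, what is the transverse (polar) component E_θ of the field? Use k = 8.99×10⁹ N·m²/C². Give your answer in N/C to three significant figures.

E_θ ≈ 1.27×10⁴ N/C

For a dipole, E_θ = (kp sinθ)/r³.
kp/r³ = (8.99×10⁹)(2.80×10⁻⁹)/(0.110)³ = 1.891×10⁴ N/C.
E_θ = 1.891×10⁴·sin42° = 1.265×10⁴ N/C.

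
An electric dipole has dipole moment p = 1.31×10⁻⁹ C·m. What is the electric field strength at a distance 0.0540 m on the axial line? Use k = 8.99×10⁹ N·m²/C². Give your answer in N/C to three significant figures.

E ≈ 1.50×10⁵ N/C

On the dipole axis E = 2kp/r³.
E = 2·(8.99×10⁹)(1.31×10⁻⁹) / (0.0540)³ = 1.496×10⁵ N/C.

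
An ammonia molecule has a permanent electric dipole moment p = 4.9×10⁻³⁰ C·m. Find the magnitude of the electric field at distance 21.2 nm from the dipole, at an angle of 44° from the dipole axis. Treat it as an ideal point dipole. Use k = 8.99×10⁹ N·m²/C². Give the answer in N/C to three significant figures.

E ≈ 7390 N/C

At angle θ the dipole field magnitude is E = (kp/r³)·√(1 + 3cos²θ).
kp/r³ = (8.99×10⁹)(4.90×10⁻³⁰) / (2.12×10⁻⁸)³ = 4623 N/C.
√(1 + 3cos²44°) = √(1 + 3·0.5174) = √2.5523 ≈ 1.5976.
E ≈ 4623 × 1.598 = 7386 N/C.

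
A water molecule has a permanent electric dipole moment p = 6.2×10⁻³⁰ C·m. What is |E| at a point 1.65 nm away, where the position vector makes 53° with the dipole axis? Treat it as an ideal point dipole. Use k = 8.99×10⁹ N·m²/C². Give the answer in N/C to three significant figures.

E ≈ 1.79×10⁷ N/C

At angle θ the dipole field magnitude is E = (kp/r³)·√(1 + 3cos²θ).
kp/r³ = (8.99×10⁹)(6.20×10⁻³⁰) / (1.65×10⁻⁹)³ = 1.241×10⁷ N/C.
√(1 + 3cos²53°) = √(1 + 3·0.3622) = √2.0865 ≈ 1.4445.
E ≈ 1.241×10⁷ × 1.444 = 1.792×10⁷ N/C.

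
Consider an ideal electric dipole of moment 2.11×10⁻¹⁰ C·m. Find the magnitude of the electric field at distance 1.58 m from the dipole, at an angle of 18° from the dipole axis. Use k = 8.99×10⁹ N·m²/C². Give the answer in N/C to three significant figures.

E ≈ 0.927 N/C

At angle θ the dipole field magnitude is E = (kp/r³)·√(1 + 3cos²θ).
kp/r³ = (8.99×10⁹)(2.11×10⁻¹⁰) / (1.58)³ = 0.4809 N/C.
√(1 + 3cos²18°) = √(1 + 3·0.9045) = √3.7135 ≈ 1.9271.
E ≈ 0.4809 × 1.927 = 0.9268 N/C.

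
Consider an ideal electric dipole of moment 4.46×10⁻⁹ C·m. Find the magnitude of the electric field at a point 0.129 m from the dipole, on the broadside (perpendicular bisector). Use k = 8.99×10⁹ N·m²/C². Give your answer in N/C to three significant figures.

In the equatorial plane E = kp/r³.
E = (8.99×10⁹)(4.46×10⁻⁹) / (0.129)³ = 1.868×10⁴ N/C.

E ≈ 1.87×10⁴ N/C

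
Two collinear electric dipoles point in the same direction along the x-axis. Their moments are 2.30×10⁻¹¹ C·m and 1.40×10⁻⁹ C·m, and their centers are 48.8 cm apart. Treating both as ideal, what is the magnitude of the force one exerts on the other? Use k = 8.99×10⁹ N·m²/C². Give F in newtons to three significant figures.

On-axis field of dipole 1 at distance r: E = 2kp₁/r³. Force on dipole 2 is F = p₂·dE/dr (gradient along axis).
dE/dr = −6kp₁/r⁴, so |F| = 6kp₁p₂/r⁴ (attractive for aligned moments).
F = 6(8.99×10⁹)(2.30×10⁻¹¹)(1.40×10⁻⁹)/(0.488)⁴ = 3.063×10⁻⁸ N.

F ≈ 3.06×10⁻⁸ N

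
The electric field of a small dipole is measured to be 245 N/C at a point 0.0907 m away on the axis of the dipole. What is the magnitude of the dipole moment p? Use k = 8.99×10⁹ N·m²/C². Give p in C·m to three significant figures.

p ≈ 1.02×10⁻¹¹ C·m

On axis E = 2kp/r³, so p = Er³/(2k).
p = (245)·(0.0907)³ / (2·8.99×10⁹) = 1.017×10⁻¹¹ C·m.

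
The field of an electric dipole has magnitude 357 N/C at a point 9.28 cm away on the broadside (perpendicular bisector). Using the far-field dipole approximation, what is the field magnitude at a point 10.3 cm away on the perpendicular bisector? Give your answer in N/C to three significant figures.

Dipole fields scale as 1/r³ in the far field; the geometry is the same at both points.
E₂ = E₁ · (r₁/r₂)³ = 357 · (9.28/10.3)³.
(r₁/r₂)³ = (0.901)³ = 0.7314.
E₂ ≈ 261.1 N/C.

E ≈ 261 N/C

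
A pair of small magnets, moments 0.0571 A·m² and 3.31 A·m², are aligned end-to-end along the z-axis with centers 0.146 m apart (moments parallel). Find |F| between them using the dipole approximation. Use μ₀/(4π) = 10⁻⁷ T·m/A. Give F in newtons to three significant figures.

F ≈ 2.50×10⁻⁴ N

On-axis B of dipole 1: B = (μ₀/4π)·2m₁/r³. Force on dipole 2: F = m₂·dB/dr.
dB/dr = −(μ₀/4π)·6m₁/r⁴, so |F| = (μ₀/4π)·6m₁m₂/r⁴.
F = 6(10⁻⁷)(0.0571)(3.31)/(0.146)⁴ = 2.496×10⁻⁴ N.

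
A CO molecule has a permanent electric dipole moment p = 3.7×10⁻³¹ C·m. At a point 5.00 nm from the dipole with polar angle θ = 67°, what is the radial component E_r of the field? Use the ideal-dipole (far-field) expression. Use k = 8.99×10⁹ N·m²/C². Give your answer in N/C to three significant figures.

For a dipole, E_r = (2kp cosθ)/r³.
kp/r³ = (8.99×10⁹)(3.70×10⁻³¹)/(5.00×10⁻⁹)³ = 2.661×10⁴ N/C.
E_r = 2·2.661×10⁴·cos67° = 2.080×10⁴ N/C.

E_r ≈ 2.08×10⁴ N/C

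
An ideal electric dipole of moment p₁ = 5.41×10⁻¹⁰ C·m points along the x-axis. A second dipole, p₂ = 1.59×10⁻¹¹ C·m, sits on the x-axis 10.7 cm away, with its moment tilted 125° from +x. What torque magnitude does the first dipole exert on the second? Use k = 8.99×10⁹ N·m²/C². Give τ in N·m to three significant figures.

τ ≈ 1.03×10⁻⁷ N·m

The second dipole sits on the axis of the first, so the field there is axial: E₁ = 2kp₁/r³ along +x.
E₁ = 2(8.99×10⁹)(5.41×10⁻¹⁰)/(0.107)³ = 7940 N/C.
Torque on the second dipole: τ = p₂ E₁ sinθ.
τ = (1.59×10⁻¹¹)(7940)·sin125° = 1.034×10⁻⁷ N·m.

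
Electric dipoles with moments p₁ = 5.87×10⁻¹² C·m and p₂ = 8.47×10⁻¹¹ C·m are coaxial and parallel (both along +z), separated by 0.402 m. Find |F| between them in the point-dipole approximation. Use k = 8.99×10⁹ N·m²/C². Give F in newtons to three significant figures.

On-axis field of dipole 1 at distance r: E = 2kp₁/r³. Force on dipole 2 is F = p₂·dE/dr (gradient along axis).
dE/dr = −6kp₁/r⁴, so |F| = 6kp₁p₂/r⁴ (attractive for aligned moments).
F = 6(8.99×10⁹)(5.87×10⁻¹²)(8.47×10⁻¹¹)/(0.402)⁴ = 1.027×10⁻⁹ N.

F ≈ 1.03×10⁻⁹ N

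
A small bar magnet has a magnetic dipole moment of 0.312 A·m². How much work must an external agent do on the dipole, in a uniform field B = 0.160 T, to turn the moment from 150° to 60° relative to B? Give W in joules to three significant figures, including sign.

W_ext = ΔU = −mB cosθ₂ + mB cosθ₁ = mB(cosθ₁ − cosθ₂).
W = (0.312)(0.160)·(cos150° − cos60°) = (0.04992)·(-1.3660) = -0.06819 J.

W ≈ -0.0682 J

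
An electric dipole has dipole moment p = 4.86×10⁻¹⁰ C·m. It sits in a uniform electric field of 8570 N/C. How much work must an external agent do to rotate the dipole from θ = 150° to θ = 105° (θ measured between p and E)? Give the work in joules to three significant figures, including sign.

W ≈ -2.53×10⁻⁶ J

W_ext = ΔU = U(θ₂) − U(θ₁) = −pE cosθ₂ − (−pE cosθ₁) = pE(cosθ₁ − cosθ₂).
W = (4.86×10⁻¹⁰)(8570)·(cos150° − cos105°) = (4.165×10⁻⁶)·(-0.6072) = -2.529×10⁻⁶ J.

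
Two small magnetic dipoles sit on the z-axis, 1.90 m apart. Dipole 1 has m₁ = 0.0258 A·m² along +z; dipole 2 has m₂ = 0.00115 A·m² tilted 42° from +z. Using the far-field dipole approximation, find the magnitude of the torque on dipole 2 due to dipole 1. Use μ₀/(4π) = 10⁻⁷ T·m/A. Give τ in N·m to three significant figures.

Dipole B is on the axis of dipole A, so B₁ there is axial: B₁ = (μ₀/4π)·2m₁/r³ along +z.
B₁ = 2(10⁻⁷)(0.0258)/(1.90)³ = 7.523×10⁻¹⁰ T.
τ = m₂ B₁ sinθ.
τ = (0.00115)(7.523×10⁻¹⁰)·sin42° = 5.789×10⁻¹³ N·m.

τ ≈ 5.79×10⁻¹³ N·m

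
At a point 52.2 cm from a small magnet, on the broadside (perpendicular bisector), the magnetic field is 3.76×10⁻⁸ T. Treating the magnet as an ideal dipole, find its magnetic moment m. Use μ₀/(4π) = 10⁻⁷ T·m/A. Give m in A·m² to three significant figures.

m ≈ 0.0535 A·m²

In the equatorial plane B = (μ₀/4π)·m/r³, so m = Br³·4π/(μ₀).
m = (3.76×10⁻⁸)·(0.522)³ / (10⁻⁷) = 0.05348 A·m².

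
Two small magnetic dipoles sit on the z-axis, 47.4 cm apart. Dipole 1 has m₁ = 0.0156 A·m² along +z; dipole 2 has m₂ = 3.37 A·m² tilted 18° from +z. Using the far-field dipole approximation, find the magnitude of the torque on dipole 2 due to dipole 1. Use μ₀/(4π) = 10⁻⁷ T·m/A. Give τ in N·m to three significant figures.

τ ≈ 3.05×10⁻⁸ N·m

Dipole B is on the axis of dipole A, so B₁ there is axial: B₁ = (μ₀/4π)·2m₁/r³ along +z.
B₁ = 2(10⁻⁷)(0.0156)/(0.474)³ = 2.930×10⁻⁸ T.
τ = m₂ B₁ sinθ.
τ = (3.37)(2.930×10⁻⁸)·sin18° = 3.051×10⁻⁸ N·m.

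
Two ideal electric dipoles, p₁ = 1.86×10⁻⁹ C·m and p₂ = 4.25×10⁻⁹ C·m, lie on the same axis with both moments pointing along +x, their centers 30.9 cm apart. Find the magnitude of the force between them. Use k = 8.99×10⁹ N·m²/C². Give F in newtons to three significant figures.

F ≈ 4.68×10⁻⁵ N

On-axis field of dipole 1 at distance r: E = 2kp₁/r³. Force on dipole 2 is F = p₂·dE/dr (gradient along axis).
dE/dr = −6kp₁/r⁴, so |F| = 6kp₁p₂/r⁴ (attractive for aligned moments).
F = 6(8.99×10⁹)(1.86×10⁻⁹)(4.25×10⁻⁹)/(0.309)⁴ = 4.677×10⁻⁵ N.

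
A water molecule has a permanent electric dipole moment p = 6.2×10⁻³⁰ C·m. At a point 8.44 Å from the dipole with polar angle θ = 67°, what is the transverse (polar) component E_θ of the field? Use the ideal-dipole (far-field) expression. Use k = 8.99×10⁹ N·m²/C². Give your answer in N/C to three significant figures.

For a dipole, E_θ = (kp sinθ)/r³.
kp/r³ = (8.99×10⁹)(6.20×10⁻³⁰)/(8.44×10⁻¹⁰)³ = 9.271×10⁷ N/C.
E_θ = 9.271×10⁷·sin67° = 8.534×10⁷ N/C.

E_θ ≈ 8.53×10⁷ N/C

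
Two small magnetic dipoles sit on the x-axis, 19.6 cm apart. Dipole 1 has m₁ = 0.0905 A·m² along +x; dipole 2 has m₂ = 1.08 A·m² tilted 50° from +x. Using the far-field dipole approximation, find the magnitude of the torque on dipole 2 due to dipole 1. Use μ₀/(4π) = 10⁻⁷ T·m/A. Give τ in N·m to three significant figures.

τ ≈ 1.99×10⁻⁶ N·m

Dipole B is on the axis of dipole A, so B₁ there is axial: B₁ = (μ₀/4π)·2m₁/r³ along +x.
B₁ = 2(10⁻⁷)(0.0905)/(0.196)³ = 2.404×10⁻⁶ T.
τ = m₂ B₁ sinθ.
τ = (1.08)(2.404×10⁻⁶)·sin50° = 1.989×10⁻⁶ N·m.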